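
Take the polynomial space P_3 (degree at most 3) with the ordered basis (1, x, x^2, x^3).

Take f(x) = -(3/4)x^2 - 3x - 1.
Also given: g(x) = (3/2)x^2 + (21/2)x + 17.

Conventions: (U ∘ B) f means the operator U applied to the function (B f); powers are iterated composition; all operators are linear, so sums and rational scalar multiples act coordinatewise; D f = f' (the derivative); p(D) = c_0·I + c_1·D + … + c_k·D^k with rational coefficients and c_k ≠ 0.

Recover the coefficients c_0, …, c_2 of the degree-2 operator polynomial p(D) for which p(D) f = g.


p(D) = -2·I − 3·D − 4·D^2, i.e. c_0 = -2, c_1 = -3, c_2 = -4

D^0 f = -(3/4)x^2 - 3x - 1
D^1 f = -(3/2)x - 3
D^2 f = -3/2
matching coefficients of g against c_0 f + c_1 Df + … from the top degree down determines the c_i
solution: c_0 = -2, c_1 = -3, c_2 = -4


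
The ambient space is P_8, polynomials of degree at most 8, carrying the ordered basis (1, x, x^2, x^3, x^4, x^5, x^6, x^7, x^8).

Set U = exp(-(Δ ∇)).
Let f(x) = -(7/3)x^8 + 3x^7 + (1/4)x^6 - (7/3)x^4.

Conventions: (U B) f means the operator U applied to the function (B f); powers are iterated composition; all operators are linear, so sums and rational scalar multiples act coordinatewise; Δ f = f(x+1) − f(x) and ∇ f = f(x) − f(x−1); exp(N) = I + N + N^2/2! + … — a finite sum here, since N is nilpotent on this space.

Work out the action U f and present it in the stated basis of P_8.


the result is g(x) = -(7/3)x^8 + 3x^7 + (1571/12)x^6 - 126x^5 - (9859/6)x^4 + 1050x^3 + (24697/6)x^2 - 1302x - 3733/6

order-1 term: (392/3)x^6 - 126x^5 + (1915/6)x^4 - 210x^3 + (907/6)x^2 - 42x + 53/6
order-2 term: -1960x^4 + 1260x^3 - 3875x^2 + 1260x - 601
order-3 term: 7840x^2 - 2520x + 3890
order-4 term: -3920
the series for exp(-(Δ ∇)) f terminates at order 4
exp(-(Δ ∇)) f = -(7/3)x^8 + 3x^7 + (1571/12)x^6 - 126x^5 - (9859/6)x^4 + 1050x^3 + (24697/6)x^2 - 1302x - 3733/6


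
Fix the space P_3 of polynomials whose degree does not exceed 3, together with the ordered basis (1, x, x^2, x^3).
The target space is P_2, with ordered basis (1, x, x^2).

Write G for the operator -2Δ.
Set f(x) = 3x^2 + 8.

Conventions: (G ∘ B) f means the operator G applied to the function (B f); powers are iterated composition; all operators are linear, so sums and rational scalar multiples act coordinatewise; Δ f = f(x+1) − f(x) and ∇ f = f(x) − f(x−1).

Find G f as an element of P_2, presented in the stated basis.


Δ f = 6x + 3
(-2Δ) f = -12x - 6

the result is g(x) = -12x - 6


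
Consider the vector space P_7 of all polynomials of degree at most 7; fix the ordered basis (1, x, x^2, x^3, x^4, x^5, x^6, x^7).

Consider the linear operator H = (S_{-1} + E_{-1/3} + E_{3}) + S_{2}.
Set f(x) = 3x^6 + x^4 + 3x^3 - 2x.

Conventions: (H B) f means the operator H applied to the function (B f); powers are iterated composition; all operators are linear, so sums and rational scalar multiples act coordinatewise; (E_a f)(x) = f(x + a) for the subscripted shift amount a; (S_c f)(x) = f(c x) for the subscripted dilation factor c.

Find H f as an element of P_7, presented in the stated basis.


S_{-1} f = 3x^6 + x^4 - 3x^3 + 2x
E_{-1/3} f = 3x^6 - 6x^5 + 6x^4 - (5/9)x^3 - (16/9)x^2 - (11/9)x + 139/243
E_{3} f = 3x^6 + 54x^5 + 406x^4 + 1635x^3 + 3726x^2 + 4561x + 2343
(S_{-1} + E_{-1/3} + E_{3}) f = 9x^6 + 48x^5 + 413x^4 + (14683/9)x^3 + (33518/9)x^2 + (41056/9)x + 569488/243
S_{2} f = 192x^6 + 16x^4 + 24x^3 - 4x
((S_{-1} + E_{-1/3} + E_{3}) + S_{2}) f = 201x^6 + 48x^5 + 429x^4 + (14899/9)x^3 + (33518/9)x^2 + (41020/9)x + 569488/243

the result is g(x) = 201x^6 + 48x^5 + 429x^4 + (14899/9)x^3 + (33518/9)x^2 + (41020/9)x + 569488/243


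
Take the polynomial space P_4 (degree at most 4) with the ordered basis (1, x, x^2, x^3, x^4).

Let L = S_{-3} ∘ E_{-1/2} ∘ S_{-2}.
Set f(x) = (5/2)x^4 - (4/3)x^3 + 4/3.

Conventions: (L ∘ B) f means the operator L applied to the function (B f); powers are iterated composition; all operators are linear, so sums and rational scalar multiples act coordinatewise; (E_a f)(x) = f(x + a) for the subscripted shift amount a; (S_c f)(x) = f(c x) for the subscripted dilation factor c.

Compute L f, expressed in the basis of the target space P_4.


S_{-2} f = 40x^4 + (32/3)x^3 + 4/3
E_{-1/2} S_{-2} f = 40x^4 - (208/3)x^3 + 44x^2 - 12x + 5/2
S_{-3} (E_{-1/2} ∘ S_{-2}) f = 3240x^4 + 1872x^3 + 396x^2 + 36x + 5/2

the image equals g(x) = 3240x^4 + 1872x^3 + 396x^2 + 36x + 5/2


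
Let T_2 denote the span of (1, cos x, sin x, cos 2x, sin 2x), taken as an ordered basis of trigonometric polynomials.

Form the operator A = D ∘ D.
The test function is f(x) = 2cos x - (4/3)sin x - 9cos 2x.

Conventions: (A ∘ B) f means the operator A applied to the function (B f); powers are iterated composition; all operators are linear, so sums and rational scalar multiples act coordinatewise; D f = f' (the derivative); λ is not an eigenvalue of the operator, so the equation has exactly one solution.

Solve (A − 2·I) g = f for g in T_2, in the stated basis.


write g with unknown coordinates in the stated basis and equate coefficients in (A − 2·I) g = f
solving from the highest basis element down gives g = -(2/3)cos x + (4/9)sin x + (3/2)cos 2x
check: A g = (2/3)cos x - (4/9)sin x - 6cos 2x
so A g − 2·g = 2cos x - (4/3)sin x - 9cos 2x = f ✓

the image equals g(x) = -(2/3)cos x + (4/9)sin x + (3/2)cos 2x


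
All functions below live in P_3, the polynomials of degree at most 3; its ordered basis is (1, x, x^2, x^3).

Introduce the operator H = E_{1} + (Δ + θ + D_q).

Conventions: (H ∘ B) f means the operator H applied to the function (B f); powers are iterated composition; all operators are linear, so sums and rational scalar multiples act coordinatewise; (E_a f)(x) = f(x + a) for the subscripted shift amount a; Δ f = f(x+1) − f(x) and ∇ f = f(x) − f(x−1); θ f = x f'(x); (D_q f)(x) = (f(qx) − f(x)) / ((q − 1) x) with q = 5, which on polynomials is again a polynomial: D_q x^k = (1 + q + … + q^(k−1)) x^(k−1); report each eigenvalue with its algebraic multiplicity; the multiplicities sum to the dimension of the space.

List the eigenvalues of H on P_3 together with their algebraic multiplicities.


λ = 1 (multiplicity 1), λ = 2 (multiplicity 1), λ = 3 (multiplicity 1), λ = 4 (multiplicity 1)

image of 1: 1
image of x: 2x + 3
image of x^2: 3x^2 + 10x + 2
image of x^3: 4x^3 + 37x^2 + 6x + 2
the matrix is upper triangular; its diagonal is (1, 2, 3, 4)
for a triangular matrix the eigenvalues are the diagonal entries, with algebraic multiplicity their repetition count


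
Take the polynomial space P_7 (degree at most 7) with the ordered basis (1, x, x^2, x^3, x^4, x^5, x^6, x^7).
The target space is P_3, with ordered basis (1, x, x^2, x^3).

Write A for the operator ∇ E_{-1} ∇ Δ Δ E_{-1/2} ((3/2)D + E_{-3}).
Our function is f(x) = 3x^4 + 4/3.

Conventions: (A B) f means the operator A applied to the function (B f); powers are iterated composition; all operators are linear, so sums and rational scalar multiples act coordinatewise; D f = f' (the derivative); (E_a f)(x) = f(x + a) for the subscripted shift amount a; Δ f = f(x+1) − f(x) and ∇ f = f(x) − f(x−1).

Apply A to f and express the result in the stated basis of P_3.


D f = 12x^3
((3/2)D) f = 18x^3
E_{-3} f = 3x^4 - 36x^3 + 162x^2 - 324x + 733/3
((3/2)D + E_{-3}) f = 3x^4 - 18x^3 + 162x^2 - 324x + 733/3
E_{-1/2} ((3/2)D + E_{-3}) f = 3x^4 - 24x^3 + (387/2)x^2 - 501x + 21565/48
Δ E_{-1/2} ((3/2)D + E_{-3}) f = 12x^3 - 54x^2 + 327x - 657/2
Δ (Δ E_{-1/2}) ((3/2)D + E_{-3}) f = 36x^2 - 72x + 285
∇ Δ (Δ E_{-1/2}) ((3/2)D + E_{-3}) f = 72x - 108
E_{-1} ∇ Δ (Δ E_{-1/2}) ((3/2)D + E_{-3}) f = 72x - 180
∇ (E_{-1} ∇ Δ Δ E_{-1/2} ((3/2)D + E_{-3})) f = 72

the image equals g(x) = 72


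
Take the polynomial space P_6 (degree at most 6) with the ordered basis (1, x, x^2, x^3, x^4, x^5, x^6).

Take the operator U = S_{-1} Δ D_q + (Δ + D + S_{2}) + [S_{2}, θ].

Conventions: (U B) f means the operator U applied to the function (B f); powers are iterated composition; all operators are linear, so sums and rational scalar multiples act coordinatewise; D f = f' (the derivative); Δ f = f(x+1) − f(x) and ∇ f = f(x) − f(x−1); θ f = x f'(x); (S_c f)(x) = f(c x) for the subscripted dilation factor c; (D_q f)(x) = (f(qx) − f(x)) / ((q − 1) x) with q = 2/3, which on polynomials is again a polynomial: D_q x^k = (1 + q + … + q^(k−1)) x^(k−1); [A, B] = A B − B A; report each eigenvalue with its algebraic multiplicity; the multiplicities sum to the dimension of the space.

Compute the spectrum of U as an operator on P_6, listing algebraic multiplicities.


image of 1: 1
image of x: 2x + 2
image of x^2: 4x^2 + 4x + 8/3
image of x^3: 8x^3 + 6x^2 - (11/9)x + 28/9
image of x^4: 16x^4 + 8x^3 + (119/9)x^2 - (29/9)x + 92/27
image of x^5: 32x^5 + 10x^4 - (34/81)x^3 + (692/27)x^2 - (439/81)x + 292/81
image of x^6: 64x^6 + 12x^5 + (6970/243)x^4 - (1790/243)x^3 + (10295/243)x^2 - (1867/243)x + 908/243
the matrix is upper triangular; its diagonal is (1, 2, 4, 8, 16, 32, 64)
for a triangular matrix the eigenvalues are the diagonal entries, with algebraic multiplicity their repetition count

λ = 1 (multiplicity 1), λ = 2 (multiplicity 1), λ = 4 (multiplicity 1), λ = 8 (multiplicity 1), λ = 16 (multiplicity 1), λ = 32 (multiplicity 1), λ = 64 (multiplicity 1)


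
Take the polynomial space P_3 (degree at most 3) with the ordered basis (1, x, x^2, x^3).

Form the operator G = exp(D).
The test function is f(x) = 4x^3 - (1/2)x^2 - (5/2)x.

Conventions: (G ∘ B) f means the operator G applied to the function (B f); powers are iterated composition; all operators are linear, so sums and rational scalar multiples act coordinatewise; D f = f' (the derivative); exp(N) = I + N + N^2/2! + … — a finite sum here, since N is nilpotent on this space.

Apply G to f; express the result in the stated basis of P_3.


the result is g(x) = 4x^3 + (23/2)x^2 + (17/2)x + 1

order-1 term: 12x^2 - x - 5/2
order-2 term: 12x - 1/2
order-3 term: 4
the series for exp(D) f terminates at order 3
exp(D) f = 4x^3 + (23/2)x^2 + (17/2)x + 1


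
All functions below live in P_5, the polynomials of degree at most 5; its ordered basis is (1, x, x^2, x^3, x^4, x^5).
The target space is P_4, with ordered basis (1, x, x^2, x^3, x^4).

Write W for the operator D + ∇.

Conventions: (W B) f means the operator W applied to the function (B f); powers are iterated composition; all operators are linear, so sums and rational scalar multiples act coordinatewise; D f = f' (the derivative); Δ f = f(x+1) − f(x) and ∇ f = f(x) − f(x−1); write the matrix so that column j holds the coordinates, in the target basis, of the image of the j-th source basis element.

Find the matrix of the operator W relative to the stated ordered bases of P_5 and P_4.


image of 1: 0
image of x: 2
image of x^2: 4x - 1
image of x^3: 6x^2 - 3x + 1
image of x^4: 8x^3 - 6x^2 + 4x - 1
image of x^5: 10x^4 - 10x^3 + 10x^2 - 5x + 1
each image's coordinates form column j of the matrix

the matrix is [[0, 2, -1, 1, -1, 1]; [0, 0, 4, -3, 4, -5]; [0, 0, 0, 6, -6, 10]; [0, 0, 0, 0, 8, -10]; [0, 0, 0, 0, 0, 10]] (rows listed top to bottom)


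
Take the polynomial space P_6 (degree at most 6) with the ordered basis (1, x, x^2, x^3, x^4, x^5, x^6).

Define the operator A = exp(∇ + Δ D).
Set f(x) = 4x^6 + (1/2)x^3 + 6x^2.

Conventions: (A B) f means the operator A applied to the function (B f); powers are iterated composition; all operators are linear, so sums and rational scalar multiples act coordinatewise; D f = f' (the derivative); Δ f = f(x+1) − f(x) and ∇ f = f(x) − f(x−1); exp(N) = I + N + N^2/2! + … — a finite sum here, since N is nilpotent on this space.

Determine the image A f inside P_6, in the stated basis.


the result is g(x) = 4x^6 + 24x^5 + 120x^4 + (1281/2)x^3 + (3495/2)x^2 + 3063x + 2764

order-1 term: 24x^5 + 60x^4 + 320x^3 + (363/2)x^2 + (315/2)x + 28
order-2 term: 60x^4 + 240x^3 + 1140x^2 + (2643/2)x + 1943/2
order-3 term: 80x^3 + 360x^2 + 1320x + 2401/2
order-4 term: 60x^2 + 240x + 500
order-5 term: 24x + 60
order-6 term: 4
the series for exp(∇ + Δ D) f terminates at order 6
exp(∇ + Δ D) f = 4x^6 + 24x^5 + 120x^4 + (1281/2)x^3 + (3495/2)x^2 + 3063x + 2764


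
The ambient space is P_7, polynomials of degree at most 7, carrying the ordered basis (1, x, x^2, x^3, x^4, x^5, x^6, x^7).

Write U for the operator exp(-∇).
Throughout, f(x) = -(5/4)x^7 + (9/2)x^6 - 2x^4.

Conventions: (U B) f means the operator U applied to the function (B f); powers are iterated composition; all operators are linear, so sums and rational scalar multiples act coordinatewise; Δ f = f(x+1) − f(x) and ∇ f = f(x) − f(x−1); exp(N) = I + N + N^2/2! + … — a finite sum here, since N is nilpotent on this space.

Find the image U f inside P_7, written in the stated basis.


order-1 term: (35/4)x^6 - (213/4)x^5 + (445/4)x^4 - (503/4)x^3 + (327/4)x^2 - (111/4)x + 15/4
order-2 term: -(105/4)x^5 + (795/4)x^4 - (2305/4)x^3 + (3417/4)x^2 - (2609/4)x + 817/4
order-3 term: (175/4)x^4 - (705/2)x^3 + (4245/4)x^2 - (2909/2)x + 3077/4
order-4 term: -(175/4)x^3 + 330x^2 - (3355/4)x + 728
order-5 term: (105/4)x^2 - (633/4)x + 485/2
order-6 term: -(35/4)x + 123/4
order-7 term: 5/4
the series for exp(-∇) f terminates at order 7
exp(-∇) f = -(5/4)x^7 + (53/4)x^6 - (159/2)x^5 + (1407/4)x^4 - (4393/4)x^3 + (4707/2)x^2 - (12561/4)x + 7919/4

the image equals g(x) = -(5/4)x^7 + (53/4)x^6 - (159/2)x^5 + (1407/4)x^4 - (4393/4)x^3 + (4707/2)x^2 - (12561/4)x + 7919/4


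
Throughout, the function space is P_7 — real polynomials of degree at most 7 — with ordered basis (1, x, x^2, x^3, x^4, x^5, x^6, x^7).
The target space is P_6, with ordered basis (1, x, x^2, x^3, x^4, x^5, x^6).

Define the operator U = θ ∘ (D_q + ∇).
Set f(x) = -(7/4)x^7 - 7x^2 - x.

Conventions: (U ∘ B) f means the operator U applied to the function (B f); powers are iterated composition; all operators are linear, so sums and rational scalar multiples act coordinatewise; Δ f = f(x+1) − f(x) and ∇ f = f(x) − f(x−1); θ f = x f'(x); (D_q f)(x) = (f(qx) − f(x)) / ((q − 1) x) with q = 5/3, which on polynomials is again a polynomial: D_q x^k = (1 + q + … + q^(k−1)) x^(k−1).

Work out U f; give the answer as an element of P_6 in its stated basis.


the result is g(x) = -(150752/243)x^6 + (735/4)x^5 - 245x^4 + (735/4)x^3 - (147/2)x^2 - (245/12)x

D_q f = -(265783/2916)x^6 - (56/3)x - 1
∇ f = -(49/4)x^6 + (147/4)x^5 - (245/4)x^4 + (245/4)x^3 - (147/4)x^2 - (7/4)x + 17/4
(D_q + ∇) f = -(75376/729)x^6 + (147/4)x^5 - (245/4)x^4 + (245/4)x^3 - (147/4)x^2 - (245/12)x + 13/4
θ (D_q + ∇) f = -(150752/243)x^6 + (735/4)x^5 - 245x^4 + (735/4)x^3 - (147/2)x^2 - (245/12)x


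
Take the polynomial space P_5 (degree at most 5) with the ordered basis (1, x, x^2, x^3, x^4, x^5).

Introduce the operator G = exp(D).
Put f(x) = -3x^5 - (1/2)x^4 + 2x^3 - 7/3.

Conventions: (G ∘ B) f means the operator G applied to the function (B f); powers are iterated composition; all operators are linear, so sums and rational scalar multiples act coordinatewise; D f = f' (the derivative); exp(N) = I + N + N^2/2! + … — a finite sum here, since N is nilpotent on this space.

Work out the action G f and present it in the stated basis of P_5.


order-1 term: -15x^4 - 2x^3 + 6x^2
order-2 term: -30x^3 - 3x^2 + 6x
order-3 term: -30x^2 - 2x + 2
order-4 term: -15x - 1/2
order-5 term: -3
the series for exp(D) f terminates at order 5
exp(D) f = -3x^5 - (31/2)x^4 - 30x^3 - 27x^2 - 11x - 23/6

the image equals g(x) = -3x^5 - (31/2)x^4 - 30x^3 - 27x^2 - 11x - 23/6


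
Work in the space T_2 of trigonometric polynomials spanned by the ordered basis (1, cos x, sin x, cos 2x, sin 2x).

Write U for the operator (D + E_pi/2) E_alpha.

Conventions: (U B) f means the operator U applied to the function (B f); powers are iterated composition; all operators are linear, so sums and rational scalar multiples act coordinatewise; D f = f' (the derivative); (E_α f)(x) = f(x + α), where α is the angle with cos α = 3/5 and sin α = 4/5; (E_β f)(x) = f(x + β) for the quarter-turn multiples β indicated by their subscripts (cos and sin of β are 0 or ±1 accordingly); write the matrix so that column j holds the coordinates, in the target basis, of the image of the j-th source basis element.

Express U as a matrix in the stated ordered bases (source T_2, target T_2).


the matrix is [[1, 0, 0, 0, 0]; [0, -8/5, 6/5, 0, 0]; [0, -6/5, -8/5, 0, 0]; [0, 0, 0, -41/25, -38/25]; [0, 0, 0, 38/25, -41/25]] (rows listed top to bottom)

image of 1: 1
image of cos x: -(8/5)cos x - (6/5)sin x
image of sin x: (6/5)cos x - (8/5)sin x
image of cos 2x: -(41/25)cos 2x + (38/25)sin 2x
image of sin 2x: -(38/25)cos 2x - (41/25)sin 2x
each image's coordinates form column j of the matrix


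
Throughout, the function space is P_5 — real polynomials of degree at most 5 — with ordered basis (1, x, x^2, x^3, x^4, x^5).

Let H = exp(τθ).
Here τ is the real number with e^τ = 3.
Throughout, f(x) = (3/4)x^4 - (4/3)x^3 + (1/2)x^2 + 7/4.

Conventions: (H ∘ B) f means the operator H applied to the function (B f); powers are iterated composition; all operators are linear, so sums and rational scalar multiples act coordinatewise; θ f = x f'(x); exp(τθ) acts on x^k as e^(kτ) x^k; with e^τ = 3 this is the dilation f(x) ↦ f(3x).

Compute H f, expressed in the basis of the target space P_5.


the image equals g(x) = (243/4)x^4 - 36x^3 + (9/2)x^2 + 7/4

exp(τθ) x^k = e^(kτ) x^k; with e^τ = 3 this sends x^k to 3^k x^k
x^2 ↦ 9 x^2
x^3 ↦ 27 x^3
x^4 ↦ 81 x^4
applying this coordinatewise to f: exp(τθ) f = (243/4)x^4 - 36x^3 + (9/2)x^2 + 7/4


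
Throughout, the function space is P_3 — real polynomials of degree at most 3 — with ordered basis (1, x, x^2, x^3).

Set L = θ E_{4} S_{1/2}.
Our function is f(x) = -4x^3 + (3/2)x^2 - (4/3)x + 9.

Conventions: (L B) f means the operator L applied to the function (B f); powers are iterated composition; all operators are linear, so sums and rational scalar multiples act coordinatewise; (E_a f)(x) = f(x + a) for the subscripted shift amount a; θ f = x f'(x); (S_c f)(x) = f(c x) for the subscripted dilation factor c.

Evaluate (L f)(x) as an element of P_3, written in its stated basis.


S_{1/2} f = -(1/2)x^3 + (3/8)x^2 - (2/3)x + 9
E_{4} S_{1/2} f = -(1/2)x^3 - (45/8)x^2 - (65/3)x - 59/3
θ E_{4} S_{1/2} f = -(3/2)x^3 - (45/4)x^2 - (65/3)x

the result is g(x) = -(3/2)x^3 - (45/4)x^2 - (65/3)x


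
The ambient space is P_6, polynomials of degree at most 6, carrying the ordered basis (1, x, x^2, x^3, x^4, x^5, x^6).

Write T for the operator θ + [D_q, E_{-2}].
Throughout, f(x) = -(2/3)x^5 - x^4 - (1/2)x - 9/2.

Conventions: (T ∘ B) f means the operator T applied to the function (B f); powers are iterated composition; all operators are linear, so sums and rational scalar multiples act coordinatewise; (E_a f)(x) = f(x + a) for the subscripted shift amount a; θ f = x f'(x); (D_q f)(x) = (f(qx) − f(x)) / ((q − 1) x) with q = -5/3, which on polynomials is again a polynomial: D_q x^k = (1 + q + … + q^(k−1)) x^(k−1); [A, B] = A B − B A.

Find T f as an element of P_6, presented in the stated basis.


θ f = -(10/3)x^5 - 4x^4 - (1/2)x
E_{-2} f = -(2/3)x^5 + (17/3)x^4 - (56/3)x^3 + (88/3)x^2 - (131/6)x + 11/6
D_q E_{-2} f = -(842/243)x^4 - (1156/81)x^3 - (1064/27)x^2 - (176/9)x - 131/6
D_q f = -(842/243)x^4 + (68/27)x^3 - 1/2
E_{-2} D_q f = -(842/243)x^4 + (7348/243)x^3 - (7960/81)x^2 + (34288/243)x - 36979/486
[D_q, E_{-2}] f = -(10816/243)x^3 + (4768/81)x^2 - (39040/243)x + 13184/243
(θ + [D_q, E_{-2}]) f = -(10/3)x^5 - 4x^4 - (10816/243)x^3 + (4768/81)x^2 - (78323/486)x + 13184/243

the image equals g(x) = -(10/3)x^5 - 4x^4 - (10816/243)x^3 + (4768/81)x^2 - (78323/486)x + 13184/243


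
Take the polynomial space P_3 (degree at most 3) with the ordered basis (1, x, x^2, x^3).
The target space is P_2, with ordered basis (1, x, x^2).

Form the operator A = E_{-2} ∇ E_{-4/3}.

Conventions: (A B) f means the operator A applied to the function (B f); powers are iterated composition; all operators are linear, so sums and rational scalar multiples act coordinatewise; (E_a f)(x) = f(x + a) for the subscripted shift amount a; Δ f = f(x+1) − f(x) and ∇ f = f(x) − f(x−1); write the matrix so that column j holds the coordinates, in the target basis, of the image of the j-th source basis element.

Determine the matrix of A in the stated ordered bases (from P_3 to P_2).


the matrix is [[0, 1, -23/3, 133/3]; [0, 0, 2, -23]; [0, 0, 0, 3]] (rows listed top to bottom)

image of 1: 0
image of x: 1
image of x^2: 2x - 23/3
image of x^3: 3x^2 - 23x + 133/3
each image's coordinates form column j of the matrix


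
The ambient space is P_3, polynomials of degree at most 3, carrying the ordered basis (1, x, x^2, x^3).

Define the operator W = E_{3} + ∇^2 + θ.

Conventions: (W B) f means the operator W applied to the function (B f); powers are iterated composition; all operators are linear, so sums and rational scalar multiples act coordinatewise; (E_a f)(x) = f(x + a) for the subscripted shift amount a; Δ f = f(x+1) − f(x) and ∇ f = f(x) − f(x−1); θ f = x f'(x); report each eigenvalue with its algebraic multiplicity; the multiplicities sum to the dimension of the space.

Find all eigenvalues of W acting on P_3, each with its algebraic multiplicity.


λ = 1 (multiplicity 1), λ = 2 (multiplicity 1), λ = 3 (multiplicity 1), λ = 4 (multiplicity 1)

image of 1: 1
image of x: 2x + 3
image of x^2: 3x^2 + 6x + 11
image of x^3: 4x^3 + 9x^2 + 33x + 21
the matrix is upper triangular; its diagonal is (1, 2, 3, 4)
for a triangular matrix the eigenvalues are the diagonal entries, with algebraic multiplicity their repetition count


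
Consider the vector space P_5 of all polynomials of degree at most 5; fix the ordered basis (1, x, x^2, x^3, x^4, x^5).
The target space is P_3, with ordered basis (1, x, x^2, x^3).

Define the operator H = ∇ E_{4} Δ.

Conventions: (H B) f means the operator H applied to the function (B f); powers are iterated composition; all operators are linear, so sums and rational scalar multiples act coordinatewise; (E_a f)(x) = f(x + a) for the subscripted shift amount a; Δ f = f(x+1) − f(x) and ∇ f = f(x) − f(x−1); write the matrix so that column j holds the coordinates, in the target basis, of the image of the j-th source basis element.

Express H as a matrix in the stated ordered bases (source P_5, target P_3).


image of 1: 0
image of x: 0
image of x^2: 2
image of x^3: 6x + 24
image of x^4: 12x^2 + 96x + 194
image of x^5: 20x^3 + 240x^2 + 970x + 1320
each image's coordinates form column j of the matrix

the matrix is [[0, 0, 2, 24, 194, 1320]; [0, 0, 0, 6, 96, 970]; [0, 0, 0, 0, 12, 240]; [0, 0, 0, 0, 0, 20]] (rows listed top to bottom)


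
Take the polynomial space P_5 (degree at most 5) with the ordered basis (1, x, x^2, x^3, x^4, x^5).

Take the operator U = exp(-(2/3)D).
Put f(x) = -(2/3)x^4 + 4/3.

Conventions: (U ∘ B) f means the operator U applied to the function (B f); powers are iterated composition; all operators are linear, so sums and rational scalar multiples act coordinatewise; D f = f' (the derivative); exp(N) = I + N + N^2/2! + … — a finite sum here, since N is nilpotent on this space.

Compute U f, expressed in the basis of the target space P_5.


order-1 term: (16/9)x^3
order-2 term: -(16/9)x^2
order-3 term: (64/81)x
order-4 term: -32/243
the series for exp(-(2/3)D) f terminates at order 4
exp(-(2/3)D) f = -(2/3)x^4 + (16/9)x^3 - (16/9)x^2 + (64/81)x + 292/243

the result is g(x) = -(2/3)x^4 + (16/9)x^3 - (16/9)x^2 + (64/81)x + 292/243


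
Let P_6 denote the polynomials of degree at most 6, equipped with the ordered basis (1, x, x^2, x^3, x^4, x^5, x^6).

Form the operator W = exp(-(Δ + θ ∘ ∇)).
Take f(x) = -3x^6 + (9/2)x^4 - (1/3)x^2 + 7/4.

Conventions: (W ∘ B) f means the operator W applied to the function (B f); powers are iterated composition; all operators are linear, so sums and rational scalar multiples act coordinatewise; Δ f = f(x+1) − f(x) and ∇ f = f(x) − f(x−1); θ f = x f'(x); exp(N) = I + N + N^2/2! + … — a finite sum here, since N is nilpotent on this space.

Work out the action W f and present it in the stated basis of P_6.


the image equals g(x) = -3x^6 + 108x^5 - (2961/2)x^4 + 9528x^3 - (84538/3)x^2 + (90076/3)x - 20215/12

order-1 term: 108x^5 - 135x^4 + 168x^3 - 18x^2 + (4/3)x - 7/6
order-2 term: -1350x^4 + 2160x^3 - 2781x^2 + 576x - 373/6
order-3 term: 7200x^3 - 9180x^2 + 7308x + 465
order-4 term: -16200x^2 + 9180x - 1332
order-5 term: 12960x + 1404
order-6 term: -2160
the series for exp(-(Δ + θ ∘ ∇)) f terminates at order 6
exp(-(Δ + θ ∘ ∇)) f = -3x^6 + 108x^5 - (2961/2)x^4 + 9528x^3 - (84538/3)x^2 + (90076/3)x - 20215/12


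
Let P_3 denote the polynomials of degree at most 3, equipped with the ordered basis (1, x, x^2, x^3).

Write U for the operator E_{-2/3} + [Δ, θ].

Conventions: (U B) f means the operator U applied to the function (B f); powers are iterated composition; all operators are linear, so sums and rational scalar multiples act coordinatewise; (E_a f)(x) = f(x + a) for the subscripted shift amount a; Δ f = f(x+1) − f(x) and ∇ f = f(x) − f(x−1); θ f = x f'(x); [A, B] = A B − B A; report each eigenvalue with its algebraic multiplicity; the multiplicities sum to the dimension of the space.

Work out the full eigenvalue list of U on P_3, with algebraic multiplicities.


λ = 1 (multiplicity 4)

image of 1: 1
image of x: x + 1/3
image of x^2: x^2 + (2/3)x + 22/9
image of x^3: x^3 + x^2 + (22/3)x + 73/27
the matrix is upper triangular; its diagonal is (1, 1, 1, 1)
for a triangular matrix the eigenvalues are the diagonal entries, with algebraic multiplicity their repetition count


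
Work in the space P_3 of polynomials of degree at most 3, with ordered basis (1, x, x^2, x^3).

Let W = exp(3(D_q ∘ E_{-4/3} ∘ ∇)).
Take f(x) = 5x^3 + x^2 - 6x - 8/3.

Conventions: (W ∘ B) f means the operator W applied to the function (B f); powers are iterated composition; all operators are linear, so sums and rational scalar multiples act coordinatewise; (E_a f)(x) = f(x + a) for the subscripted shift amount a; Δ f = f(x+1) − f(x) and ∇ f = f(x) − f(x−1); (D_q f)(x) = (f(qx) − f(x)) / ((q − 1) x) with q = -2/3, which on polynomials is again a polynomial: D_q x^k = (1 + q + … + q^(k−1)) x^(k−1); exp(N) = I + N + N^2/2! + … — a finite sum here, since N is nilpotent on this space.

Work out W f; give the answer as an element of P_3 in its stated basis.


order-1 term: 15x - 159
the series for exp(3(D_q ∘ E_{-4/3} ∘ ∇)) f terminates at order 1
exp(3(D_q ∘ E_{-4/3} ∘ ∇)) f = 5x^3 + x^2 + 9x - 485/3

the image equals g(x) = 5x^3 + x^2 + 9x - 485/3


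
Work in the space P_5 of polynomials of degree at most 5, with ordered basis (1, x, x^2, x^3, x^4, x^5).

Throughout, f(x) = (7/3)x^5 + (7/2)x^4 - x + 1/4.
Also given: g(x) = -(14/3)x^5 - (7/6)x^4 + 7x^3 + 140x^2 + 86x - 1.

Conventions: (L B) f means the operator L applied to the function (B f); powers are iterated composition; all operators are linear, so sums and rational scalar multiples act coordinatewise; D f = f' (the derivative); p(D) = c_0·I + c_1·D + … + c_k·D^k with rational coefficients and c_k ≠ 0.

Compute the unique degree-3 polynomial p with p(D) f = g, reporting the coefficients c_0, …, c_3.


D^0 f = (7/3)x^5 + (7/2)x^4 - x + 1/4
D^1 f = (35/3)x^4 + 14x^3 - 1
D^2 f = (140/3)x^3 + 42x^2
D^3 f = 140x^2 + 84x
matching coefficients of g against c_0 f + c_1 Df + … from the top degree down determines the c_i
solution: c_0 = -2, c_1 = 1/2, c_2 = 0, c_3 = 1

c_0 = -2, c_1 = 1/2, c_2 = 0, c_3 = 1


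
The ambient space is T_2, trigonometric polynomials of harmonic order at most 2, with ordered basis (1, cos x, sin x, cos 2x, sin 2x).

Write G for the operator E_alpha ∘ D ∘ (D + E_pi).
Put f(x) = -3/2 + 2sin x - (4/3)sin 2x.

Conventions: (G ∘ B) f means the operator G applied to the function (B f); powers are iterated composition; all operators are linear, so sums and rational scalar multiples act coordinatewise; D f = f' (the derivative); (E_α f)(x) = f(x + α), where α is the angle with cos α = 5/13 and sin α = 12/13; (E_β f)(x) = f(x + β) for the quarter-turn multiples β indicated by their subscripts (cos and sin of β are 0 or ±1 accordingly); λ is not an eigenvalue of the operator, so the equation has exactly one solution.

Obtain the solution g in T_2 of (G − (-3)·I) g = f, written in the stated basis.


g(x) = -1/2 + (34/185)cos x + (92/185)sin x - (2872/18951)cos 2x - (2972/18951)sin 2x

write g with unknown coordinates in the stated basis and equate coefficients in (G − (-3)·I) g = f
solving from the highest basis element down gives g = -1/2 + (34/185)cos x + (92/185)sin x - (2872/18951)cos 2x - (2972/18951)sin 2x
check: G g = -(102/185)cos x + (94/185)sin x + (2872/6317)cos 2x - (16352/18951)sin 2x
so G g − (-3)·g = -3/2 + 2sin x - (4/3)sin 2x = f ✓


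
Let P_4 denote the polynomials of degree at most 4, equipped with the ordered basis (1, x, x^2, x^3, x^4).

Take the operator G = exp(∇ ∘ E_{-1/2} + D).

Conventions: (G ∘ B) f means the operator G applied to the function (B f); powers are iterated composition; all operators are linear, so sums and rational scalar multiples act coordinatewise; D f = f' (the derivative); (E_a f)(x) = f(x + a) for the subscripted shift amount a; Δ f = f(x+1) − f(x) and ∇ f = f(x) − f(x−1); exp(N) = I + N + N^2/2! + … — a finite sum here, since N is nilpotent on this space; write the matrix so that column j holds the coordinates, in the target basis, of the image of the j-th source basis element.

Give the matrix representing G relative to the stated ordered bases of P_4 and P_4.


the matrix is [[1, 2, 2, -3/4, 1]; [0, 1, 4, 6, -3]; [0, 0, 1, 6, 12]; [0, 0, 0, 1, 8]; [0, 0, 0, 0, 1]] (rows listed top to bottom)

image of 1: 1
image of x: x + 2
image of x^2: x^2 + 4x + 2
image of x^3: x^3 + 6x^2 + 6x - 3/4
image of x^4: x^4 + 8x^3 + 12x^2 - 3x + 1
each image's coordinates form column j of the matrix


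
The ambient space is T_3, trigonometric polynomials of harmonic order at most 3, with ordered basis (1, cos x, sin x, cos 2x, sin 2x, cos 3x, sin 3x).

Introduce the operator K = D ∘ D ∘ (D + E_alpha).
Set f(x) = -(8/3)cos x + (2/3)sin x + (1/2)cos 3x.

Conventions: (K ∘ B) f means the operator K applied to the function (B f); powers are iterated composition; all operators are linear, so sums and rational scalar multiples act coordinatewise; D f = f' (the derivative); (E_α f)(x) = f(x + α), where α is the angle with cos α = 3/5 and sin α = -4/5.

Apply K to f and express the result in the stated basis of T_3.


the result is g(x) = (22/15)cos x - (14/15)sin x + (1053/250)cos 3x + (2979/250)sin 3x

D f = (2/3)cos x + (8/3)sin x - (3/2)sin 3x
E_alpha f = -(32/15)cos x - (26/15)sin x - (117/250)cos 3x + (22/125)sin 3x
(D + E_alpha) f = -(22/15)cos x + (14/15)sin x - (117/250)cos 3x - (331/250)sin 3x
D (D + E_alpha) f = (14/15)cos x + (22/15)sin x - (993/250)cos 3x + (351/250)sin 3x
D D (D + E_alpha) f = (22/15)cos x - (14/15)sin x + (1053/250)cos 3x + (2979/250)sin 3x


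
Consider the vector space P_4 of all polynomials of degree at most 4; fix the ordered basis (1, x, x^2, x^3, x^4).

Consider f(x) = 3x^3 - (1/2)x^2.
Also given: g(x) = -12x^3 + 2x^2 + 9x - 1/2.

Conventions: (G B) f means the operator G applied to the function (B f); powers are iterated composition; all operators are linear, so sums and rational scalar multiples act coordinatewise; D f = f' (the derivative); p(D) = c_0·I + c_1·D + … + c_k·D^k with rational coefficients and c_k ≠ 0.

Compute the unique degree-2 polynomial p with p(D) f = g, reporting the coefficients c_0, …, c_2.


p(D) = -4·I + (1/2)·D^2, i.e. c_0 = -4, c_1 = 0, c_2 = 1/2

D^0 f = 3x^3 - (1/2)x^2
D^1 f = 9x^2 - x
D^2 f = 18x - 1
matching coefficients of g against c_0 f + c_1 Df + … from the top degree down determines the c_i
solution: c_0 = -4, c_1 = 0, c_2 = 1/2


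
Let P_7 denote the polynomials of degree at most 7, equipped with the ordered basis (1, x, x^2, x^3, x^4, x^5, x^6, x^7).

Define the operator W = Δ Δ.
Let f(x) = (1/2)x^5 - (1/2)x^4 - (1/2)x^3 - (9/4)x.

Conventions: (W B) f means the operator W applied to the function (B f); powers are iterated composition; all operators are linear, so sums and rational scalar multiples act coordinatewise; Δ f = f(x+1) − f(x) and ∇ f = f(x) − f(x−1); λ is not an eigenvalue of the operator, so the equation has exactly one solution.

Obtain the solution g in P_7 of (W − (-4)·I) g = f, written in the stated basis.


write g with unknown coordinates in the stated basis and equate coefficients in (W − (-4)·I) g = f
solving from the highest basis element down gives g = (1/8)x^5 - (1/8)x^4 - (3/4)x^3 - (3/2)x^2 - (7/8)x + 11/8
check: W g = (5/2)x^3 + 6x^2 + (5/4)x - 11/2
so W g − (-4)·g = (1/2)x^5 - (1/2)x^4 - (1/2)x^3 - (9/4)x = f ✓

the image equals g(x) = (1/8)x^5 - (1/8)x^4 - (3/4)x^3 - (3/2)x^2 - (7/8)x + 11/8


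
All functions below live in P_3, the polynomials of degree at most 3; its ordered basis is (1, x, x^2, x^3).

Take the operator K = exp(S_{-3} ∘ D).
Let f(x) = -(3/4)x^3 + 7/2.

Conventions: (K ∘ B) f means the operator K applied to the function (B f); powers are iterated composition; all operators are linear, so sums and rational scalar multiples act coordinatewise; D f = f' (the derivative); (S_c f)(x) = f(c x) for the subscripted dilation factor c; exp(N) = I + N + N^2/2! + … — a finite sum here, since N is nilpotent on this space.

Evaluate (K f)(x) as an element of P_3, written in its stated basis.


order-1 term: -(81/4)x^2
order-2 term: (243/4)x
order-3 term: 81/4
the series for exp(S_{-3} ∘ D) f terminates at order 3
exp(S_{-3} ∘ D) f = -(3/4)x^3 - (81/4)x^2 + (243/4)x + 95/4

g(x) = -(3/4)x^3 - (81/4)x^2 + (243/4)x + 95/4


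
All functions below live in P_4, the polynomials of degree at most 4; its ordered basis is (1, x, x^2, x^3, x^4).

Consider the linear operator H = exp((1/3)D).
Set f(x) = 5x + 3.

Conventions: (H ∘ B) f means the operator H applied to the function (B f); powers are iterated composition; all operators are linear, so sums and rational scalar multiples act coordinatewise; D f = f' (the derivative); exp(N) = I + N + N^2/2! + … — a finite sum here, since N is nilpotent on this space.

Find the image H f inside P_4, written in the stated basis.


the result is g(x) = 5x + 14/3

order-1 term: 5/3
the series for exp((1/3)D) f terminates at order 1
exp((1/3)D) f = 5x + 14/3


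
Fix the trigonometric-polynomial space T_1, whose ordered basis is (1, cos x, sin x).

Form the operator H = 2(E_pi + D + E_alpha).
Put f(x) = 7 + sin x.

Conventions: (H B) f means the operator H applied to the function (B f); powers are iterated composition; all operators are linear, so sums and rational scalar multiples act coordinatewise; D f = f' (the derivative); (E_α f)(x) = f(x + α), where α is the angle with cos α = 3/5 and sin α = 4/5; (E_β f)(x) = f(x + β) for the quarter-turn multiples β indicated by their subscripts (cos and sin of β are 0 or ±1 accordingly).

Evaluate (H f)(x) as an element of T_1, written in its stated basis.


the result is g(x) = 28 + (18/5)cos x - (4/5)sin x

E_pi f = 7 - sin x
D f = cos x
E_alpha f = 7 + (4/5)cos x + (3/5)sin x
(E_pi + D + E_alpha) f = 14 + (9/5)cos x - (2/5)sin x
(2(E_pi + D + E_alpha)) f = 28 + (18/5)cos x - (4/5)sin x


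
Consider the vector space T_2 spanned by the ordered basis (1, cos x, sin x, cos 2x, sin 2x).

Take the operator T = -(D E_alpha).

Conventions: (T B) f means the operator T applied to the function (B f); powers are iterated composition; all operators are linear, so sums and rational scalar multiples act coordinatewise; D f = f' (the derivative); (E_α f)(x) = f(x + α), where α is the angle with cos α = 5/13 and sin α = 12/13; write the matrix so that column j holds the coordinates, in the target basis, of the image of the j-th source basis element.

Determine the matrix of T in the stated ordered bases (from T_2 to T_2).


image of 1: 0
image of cos x: (12/13)cos x + (5/13)sin x
image of sin x: -(5/13)cos x + (12/13)sin x
image of cos 2x: (240/169)cos 2x - (238/169)sin 2x
image of sin 2x: (238/169)cos 2x + (240/169)sin 2x
each image's coordinates form column j of the matrix

the matrix is [[0, 0, 0, 0, 0]; [0, 12/13, -5/13, 0, 0]; [0, 5/13, 12/13, 0, 0]; [0, 0, 0, 240/169, 238/169]; [0, 0, 0, -238/169, 240/169]] (rows listed top to bottom)


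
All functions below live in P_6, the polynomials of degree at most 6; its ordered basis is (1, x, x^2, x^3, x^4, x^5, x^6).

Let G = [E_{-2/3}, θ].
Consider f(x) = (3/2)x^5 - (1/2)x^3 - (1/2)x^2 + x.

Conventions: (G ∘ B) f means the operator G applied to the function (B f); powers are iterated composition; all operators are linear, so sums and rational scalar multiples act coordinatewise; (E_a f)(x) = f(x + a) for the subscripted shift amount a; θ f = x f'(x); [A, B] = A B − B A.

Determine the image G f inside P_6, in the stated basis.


g(x) = -5x^4 + (40/3)x^3 - (37/3)x^2 + (142/27)x - 134/81

θ f = (15/2)x^5 - (3/2)x^3 - x^2 + x
E_{-2/3} θ f = (15/2)x^5 - 25x^4 + (191/6)x^3 - (182/9)x^2 + (209/27)x - 134/81
E_{-2/3} f = (3/2)x^5 - 5x^4 + (37/6)x^3 - (71/18)x^2 + (67/27)x - 76/81
θ E_{-2/3} f = (15/2)x^5 - 20x^4 + (37/2)x^3 - (71/9)x^2 + (67/27)x
[E_{-2/3}, θ] f = -5x^4 + (40/3)x^3 - (37/3)x^2 + (142/27)x - 134/81


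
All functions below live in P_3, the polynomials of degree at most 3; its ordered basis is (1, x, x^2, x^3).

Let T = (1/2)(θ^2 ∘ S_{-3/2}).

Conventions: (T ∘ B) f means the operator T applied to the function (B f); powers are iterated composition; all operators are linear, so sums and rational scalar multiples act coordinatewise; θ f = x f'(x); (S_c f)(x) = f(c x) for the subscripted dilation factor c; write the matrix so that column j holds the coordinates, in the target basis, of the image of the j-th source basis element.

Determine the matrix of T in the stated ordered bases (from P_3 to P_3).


image of 1: 0
image of x: -(3/4)x
image of x^2: (9/2)x^2
image of x^3: -(243/16)x^3
each image's coordinates form column j of the matrix

the matrix is [[0, 0, 0, 0]; [0, -3/4, 0, 0]; [0, 0, 9/2, 0]; [0, 0, 0, -243/16]] (rows listed top to bottom)


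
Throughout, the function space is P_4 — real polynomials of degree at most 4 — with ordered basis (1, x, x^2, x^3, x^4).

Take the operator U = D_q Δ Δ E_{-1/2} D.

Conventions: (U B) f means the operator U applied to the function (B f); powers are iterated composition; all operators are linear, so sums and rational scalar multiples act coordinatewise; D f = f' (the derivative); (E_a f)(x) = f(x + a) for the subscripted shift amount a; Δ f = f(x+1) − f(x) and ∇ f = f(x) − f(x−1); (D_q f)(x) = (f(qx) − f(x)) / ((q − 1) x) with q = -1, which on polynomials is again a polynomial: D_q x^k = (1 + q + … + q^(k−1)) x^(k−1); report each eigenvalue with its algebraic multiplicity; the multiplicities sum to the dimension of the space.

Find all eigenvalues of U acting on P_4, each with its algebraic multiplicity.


image of 1: 0
image of x: 0
image of x^2: 0
image of x^3: 0
image of x^4: 24
the matrix is upper triangular; its diagonal is (0, 0, 0, 0, 0)
for a triangular matrix the eigenvalues are the diagonal entries, with algebraic multiplicity their repetition count

λ = 0 (multiplicity 5)


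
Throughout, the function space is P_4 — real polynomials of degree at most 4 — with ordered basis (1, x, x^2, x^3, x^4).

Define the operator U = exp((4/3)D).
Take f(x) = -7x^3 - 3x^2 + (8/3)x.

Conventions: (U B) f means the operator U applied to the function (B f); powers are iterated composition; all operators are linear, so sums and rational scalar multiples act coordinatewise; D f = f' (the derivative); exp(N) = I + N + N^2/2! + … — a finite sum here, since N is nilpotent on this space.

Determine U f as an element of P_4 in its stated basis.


g(x) = -7x^3 - 31x^2 - (128/3)x - 496/27

order-1 term: -28x^2 - 8x + 32/9
order-2 term: -(112/3)x - 16/3
order-3 term: -448/27
the series for exp((4/3)D) f terminates at order 3
exp((4/3)D) f = -7x^3 - 31x^2 - (128/3)x - 496/27
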